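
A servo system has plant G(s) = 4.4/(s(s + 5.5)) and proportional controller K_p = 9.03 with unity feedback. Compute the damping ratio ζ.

With unity feedback the closed-loop characteristic equation is s² + 5.5s + 9.03·4.4 = s² + 5.5s + 39.73 = 0.
Matching s² + 2ζω_n s + ω_n²: ω_n = √39.73 = 6.303 rad/s and 2ζω_n = 5.5, so ζ = 5.5/(2·6.303) = 0.436.

ζ = 0.436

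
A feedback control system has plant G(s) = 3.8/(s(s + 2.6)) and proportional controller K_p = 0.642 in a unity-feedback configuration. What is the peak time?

The closed-loop denominator s² + 2.6s + 2.44 gives ω_n = √2.44 = 1.562 and ζ = 2.6/(2ω_n) = 0.8323.
Damped frequency ω_d = ω_n√(1−ζ²) = 0.8658 rad/s, so peak time T_p = π/ω_d = 3.63 s.

T_p = 3.63 s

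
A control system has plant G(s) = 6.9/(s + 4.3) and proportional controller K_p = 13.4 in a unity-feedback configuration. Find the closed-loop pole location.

s = -96.76

Closed-loop transfer function: T(s) = K_p·G(s)/(1 + K_p·G(s)) = 92.46/(s + 4.3 + 92.46) = 92.46/(s + 96.76).
The closed-loop pole is at s = −96.76.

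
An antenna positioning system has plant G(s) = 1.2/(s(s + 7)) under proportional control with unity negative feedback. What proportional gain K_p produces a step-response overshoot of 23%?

From %OS = 100·exp(−πζ/√(1−ζ²)) = 23%, ζ = −ln(0.23)/√(π²+ln²(0.23)) = 0.4237.
Characteristic equation s² + 7s + 1.2K_p = 0 gives ζ = 7/(2√(1.2K_p)).
Setting ζ = 0.4237: √(1.2K_p) = 7/(2·0.4237) = 8.26, so K_p = 68.22/1.2 = 56.9.

K_p = 56.9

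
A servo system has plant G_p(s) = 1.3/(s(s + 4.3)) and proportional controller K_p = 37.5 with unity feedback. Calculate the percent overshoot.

36.2%

Closed-loop characteristic equation: s² + 4.3s + 48.75 = 0, so ω_n = 6.982 rad/s and ζ = 4.3/(2·6.982) = 0.3079.
%OS = 100·exp(−πζ/√(1−ζ²)) = 100·exp(−π·0.3079/√0.9052) = 36.2%.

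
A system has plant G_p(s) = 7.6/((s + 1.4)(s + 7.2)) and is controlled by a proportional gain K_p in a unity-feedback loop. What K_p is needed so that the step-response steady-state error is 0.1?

Steady-state error for a unit step on this type-0 loop is 1/(1 + K_p·G_p(0)).
G_p(0) = 0.754. Require 1/(1 + K_p·0.754) = 0.1, so 1 + 0.754·K_p = 10.
K_p = (10 − 1)/0.754 = 11.9.

K_p = 11.9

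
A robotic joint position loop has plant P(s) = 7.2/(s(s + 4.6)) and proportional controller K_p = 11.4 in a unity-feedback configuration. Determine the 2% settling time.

T_s ≈ 1.74 s

From 1 + K_pP(s) = 0: s² + 4.6s + 82.08 = 0 ⇒ ω_n = 9.06, ζ = 0.2539.
2% settling time T_s ≈ 4/(ζω_n) = 4/2.3 = 1.74 s.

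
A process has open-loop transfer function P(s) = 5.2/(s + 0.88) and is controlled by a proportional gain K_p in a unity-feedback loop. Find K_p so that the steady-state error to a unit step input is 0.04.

Steady-state error for a unit step on this type-0 loop is 1/(1 + K_p·P(0)).
P(0) = 5.909. Require 1/(1 + K_p·5.909) = 0.04, so 1 + 5.909·K_p = 25.
K_p = (25 − 1)/5.909 = 4.06.

K_p = 4.06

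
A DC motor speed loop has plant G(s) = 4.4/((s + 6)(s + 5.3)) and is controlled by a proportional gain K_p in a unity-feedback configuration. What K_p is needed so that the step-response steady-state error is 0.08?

For a type-0 loop with proportional control, e_ss = 1/(1 + K_p·G(0)).
G(0) = 0.1384. Require 1/(1 + K_p·0.1384) = 0.08, so 1 + 0.1384·K_p = 12.5.
K_p = (12.5 − 1)/0.1384 = 83.1.

K_p = 83.1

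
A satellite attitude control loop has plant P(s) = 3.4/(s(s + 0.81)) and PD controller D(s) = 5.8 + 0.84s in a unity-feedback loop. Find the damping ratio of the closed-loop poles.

ζ = 0.413

Forward path: (5.8 + 0.84s)·3.4/(s(s+0.81)). The closed-loop characteristic equation is s² + (0.81 + 3.4·0.84)s + 3.4·5.8 = 0.
That is s² + 3.666s + 19.72 = 0, so ω_n = 4.441 rad/s and ζ = 3.666/(2·4.441) = 0.4128.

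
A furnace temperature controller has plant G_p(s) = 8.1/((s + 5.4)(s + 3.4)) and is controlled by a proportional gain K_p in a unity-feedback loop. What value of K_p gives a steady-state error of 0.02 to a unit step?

Steady-state error for a unit step on this type-0 loop is 1/(1 + K_p·G_p(0)).
G_p(0) = 0.4412. Require 1/(1 + K_p·0.4412) = 0.02, so 1 + 0.4412·K_p = 50.
K_p = (50 − 1)/0.4412 = 111.

K_p = 111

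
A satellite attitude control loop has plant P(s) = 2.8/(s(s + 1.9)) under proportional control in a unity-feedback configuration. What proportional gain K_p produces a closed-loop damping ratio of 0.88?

Closed-loop characteristic equation: s² + 1.9s + K_p·2.8 = 0.
So ω_n = √(2.8K_p) and 2ζω_n = 1.9, giving ζ = 1.9/(2√(2.8K_p)).
Setting ζ = 0.88: √(2.8K_p) = 1.9/(2·0.88) = 1.08, so K_p = 1.165/2.8 = 0.416.

K_p = 0.416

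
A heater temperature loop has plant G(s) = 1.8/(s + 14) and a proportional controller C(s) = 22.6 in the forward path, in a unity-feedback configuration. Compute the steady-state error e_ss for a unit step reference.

0.256

The loop is type 0. Static position error constant K_pos = C(0)·G(0) = 22.6·0.1286 = 2.906.
Steady-state error to a unit step: e_ss = 1/(1+K_pos) = 1/3.906 = 0.256.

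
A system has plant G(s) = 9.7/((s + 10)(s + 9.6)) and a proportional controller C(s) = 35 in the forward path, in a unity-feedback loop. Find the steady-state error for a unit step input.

The loop is type 0. Static position error constant K_pos = C(0)·G(0) = 35·0.101 = 3.536.
Steady-state error to a unit step: e_ss = 1/(1+K_pos) = 1/4.536 = 0.22.

0.22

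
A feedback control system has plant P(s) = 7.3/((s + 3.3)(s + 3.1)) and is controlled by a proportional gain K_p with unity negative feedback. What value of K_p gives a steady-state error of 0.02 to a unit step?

K_p = 68.7

The loop is type 0, so e_ss(step) = 1/(1 + K_pos) with K_pos = K_p·P(0).
P(0) = 0.7136. Require 1/(1 + K_p·0.7136) = 0.02, so 1 + 0.7136·K_p = 50.
K_p = (50 − 1)/0.7136 = 68.7.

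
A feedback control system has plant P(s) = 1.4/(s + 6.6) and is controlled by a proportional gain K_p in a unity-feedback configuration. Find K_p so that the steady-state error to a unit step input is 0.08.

K_p = 54.2

Steady-state error for a unit step on this type-0 loop is 1/(1 + K_p·P(0)).
P(0) = 0.2121. Require 1/(1 + K_p·0.2121) = 0.08, so 1 + 0.2121·K_p = 12.5.
K_p = (12.5 − 1)/0.2121 = 54.2.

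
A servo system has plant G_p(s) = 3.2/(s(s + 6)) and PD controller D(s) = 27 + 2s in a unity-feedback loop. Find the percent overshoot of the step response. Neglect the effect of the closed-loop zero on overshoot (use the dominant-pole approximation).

Forward path: (27 + 2s)·3.2/(s(s+6)). The closed-loop characteristic equation is s² + (6 + 3.2·2)s + 3.2·27 = 0.
That is s² + 12.4s + 86.4 = 0, so ω_n = 9.295 rad/s and ζ = 12.4/(2·9.295) = 0.667.
%OS = 100·exp(−πζ/√(1−ζ²)) = 6.01%.

6.01%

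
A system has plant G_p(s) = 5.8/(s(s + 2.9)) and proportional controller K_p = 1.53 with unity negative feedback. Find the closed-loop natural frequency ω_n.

ω_n = 2.98 rad/s

1 + K_p·G_p(s) = 0 gives s² + 2.9s + 8.874 = 0.
Matching s² + 2ζω_n s + ω_n²: ω_n = √8.874 = 2.979 rad/s and 2ζω_n = 2.9, so ζ = 2.9/(2·2.979) = 0.487.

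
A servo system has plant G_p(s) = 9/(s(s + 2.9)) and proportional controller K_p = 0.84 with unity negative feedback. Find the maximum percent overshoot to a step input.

The closed-loop denominator s² + 2.9s + 7.56 gives ω_n = √7.56 = 2.75 and ζ = 2.9/(2ω_n) = 0.5274.
%OS = 100·exp(−πζ/√(1−ζ²)) = 100·exp(−π·0.5274/√0.7219) = 14.2%.

14.2%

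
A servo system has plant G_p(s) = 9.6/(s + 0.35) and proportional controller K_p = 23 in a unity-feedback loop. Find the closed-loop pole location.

s = -221.1

Closed-loop transfer function: T(s) = K_p·G_p(s)/(1 + K_p·G_p(s)) = 220.8/(s + 0.35 + 220.8) = 220.8/(s + 221.1).
The closed-loop pole is at s = −221.1.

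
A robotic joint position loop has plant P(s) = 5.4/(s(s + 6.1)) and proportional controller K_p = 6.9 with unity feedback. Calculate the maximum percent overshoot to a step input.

16.3%

From 1 + K_pP(s) = 0: s² + 6.1s + 37.26 = 0 ⇒ ω_n = 6.104, ζ = 0.4997.
%OS = 100·exp(−πζ/√(1−ζ²)) = 100·exp(−π·0.4997/√0.7503) = 16.3%.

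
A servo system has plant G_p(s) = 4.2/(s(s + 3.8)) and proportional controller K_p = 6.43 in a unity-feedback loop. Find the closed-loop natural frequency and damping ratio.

ω_n = 5.2 rad/s, ζ = 0.366

1 + K_p·G_p(s) = 0 gives s² + 3.8s + 27.01 = 0.
So ω_n² = 27.01 ⇒ ω_n = 5.197 rad/s, and ζ = 3.8/(2ω_n) = 0.366.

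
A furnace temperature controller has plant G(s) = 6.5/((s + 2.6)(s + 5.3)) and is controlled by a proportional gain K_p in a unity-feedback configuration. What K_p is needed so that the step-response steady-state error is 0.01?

K_p = 210

For a type-0 loop with proportional control, e_ss = 1/(1 + K_p·G(0)).
G(0) = 0.4717. Require 1/(1 + K_p·0.4717) = 0.01, so 1 + 0.4717·K_p = 100.
K_p = (100 − 1)/0.4717 = 210.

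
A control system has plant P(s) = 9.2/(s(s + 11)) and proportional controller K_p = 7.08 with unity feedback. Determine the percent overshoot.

The closed-loop denominator s² + 11s + 65.14 gives ω_n = √65.14 = 8.071 and ζ = 11/(2ω_n) = 0.6815.
%OS = 100·exp(−πζ/√(1−ζ²)) = 100·exp(−π·0.6815/√0.5356) = 5.36%.

5.36%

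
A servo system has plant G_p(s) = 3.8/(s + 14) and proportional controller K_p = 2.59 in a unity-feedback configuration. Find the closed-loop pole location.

Closed-loop transfer function: T(s) = K_p·G_p(s)/(1 + K_p·G_p(s)) = 9.842/(s + 14 + 9.842) = 9.842/(s + 23.84).
The closed-loop pole is at s = −23.84.

s = -23.84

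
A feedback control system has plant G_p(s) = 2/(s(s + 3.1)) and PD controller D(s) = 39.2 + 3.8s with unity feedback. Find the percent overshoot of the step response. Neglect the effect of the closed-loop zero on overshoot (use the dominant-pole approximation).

Forward path: (39.2 + 3.8s)·2/(s(s+3.1)). The closed-loop characteristic equation is s² + (3.1 + 2·3.8)s + 2·39.2 = 0.
That is s² + 10.7s + 78.4 = 0, so ω_n = 8.854 rad/s and ζ = 10.7/(2·8.854) = 0.6042.
%OS = 100·exp(−πζ/√(1−ζ²)) = 9.23%.

9.23%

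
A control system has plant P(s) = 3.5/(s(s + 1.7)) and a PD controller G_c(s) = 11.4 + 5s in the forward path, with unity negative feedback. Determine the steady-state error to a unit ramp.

The loop has one pole at the origin (type 1). Velocity error constant K_v = lim_{s→0} s·G_c(s)P(s) = 11.4·3.5/1.7 = 23.47.
Steady-state error to a unit ramp: e_ss = 1/K_v = 0.0426.

0.0426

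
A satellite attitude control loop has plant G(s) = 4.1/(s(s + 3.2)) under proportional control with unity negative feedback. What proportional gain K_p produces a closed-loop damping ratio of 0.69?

K_p = 1.31

Closed-loop characteristic equation: s² + 3.2s + K_p·4.1 = 0.
So ω_n = √(4.1K_p) and 2ζω_n = 3.2, giving ζ = 3.2/(2√(4.1K_p)).
Setting ζ = 0.69: √(4.1K_p) = 3.2/(2·0.69) = 2.319, so K_p = 5.377/4.1 = 1.31.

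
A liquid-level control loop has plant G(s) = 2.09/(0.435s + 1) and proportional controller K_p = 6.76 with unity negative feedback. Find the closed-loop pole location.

s = -34.78

Closed loop: T(s) = K_p·G/(1+K_p·G) = 14.13/(0.435s + 1 + 14.13), with pole at s = −(1 + 14.13)/0.435 = −34.78.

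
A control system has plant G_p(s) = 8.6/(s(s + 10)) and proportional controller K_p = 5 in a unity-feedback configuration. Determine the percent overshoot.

2.47%

Closed-loop characteristic equation: s² + 10s + 43 = 0, so ω_n = 6.557 rad/s and ζ = 10/(2·6.557) = 0.7625.
%OS = 100·exp(−πζ/√(1−ζ²)) = 100·exp(−π·0.7625/√0.4186) = 2.47%.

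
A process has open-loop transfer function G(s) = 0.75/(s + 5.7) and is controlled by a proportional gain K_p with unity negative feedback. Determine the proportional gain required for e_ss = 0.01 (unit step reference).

K_p = 752

The loop is type 0, so e_ss(step) = 1/(1 + K_pos) with K_pos = K_p·G(0).
G(0) = 0.1316. Require 1/(1 + K_p·0.1316) = 0.01, so 1 + 0.1316·K_p = 100.
K_p = (100 − 1)/0.1316 = 752.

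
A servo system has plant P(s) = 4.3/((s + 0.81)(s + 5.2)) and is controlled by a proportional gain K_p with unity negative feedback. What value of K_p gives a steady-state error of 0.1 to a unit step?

Steady-state error for a unit step on this type-0 loop is 1/(1 + K_p·P(0)).
P(0) = 1.021. Require 1/(1 + K_p·1.021) = 0.1, so 1 + 1.021·K_p = 10.
K_p = (10 − 1)/1.021 = 8.82.

K_p = 8.82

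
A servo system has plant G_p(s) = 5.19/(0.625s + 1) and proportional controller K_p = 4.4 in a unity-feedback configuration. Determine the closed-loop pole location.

Closed loop: T(s) = K_p·G_p/(1+K_p·G_p) = 22.84/(0.625s + 1 + 22.84), with pole at s = −(1 + 22.84)/0.625 = −38.14.

s = -38.14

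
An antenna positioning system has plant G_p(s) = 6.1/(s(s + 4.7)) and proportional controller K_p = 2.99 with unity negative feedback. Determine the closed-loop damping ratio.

ζ = 0.55

1 + K_p·G_p(s) = 0 gives s² + 4.7s + 18.24 = 0.
Matching s² + 2ζω_n s + ω_n²: ω_n = √18.24 = 4.271 rad/s and 2ζω_n = 4.7, so ζ = 4.7/(2·4.271) = 0.55.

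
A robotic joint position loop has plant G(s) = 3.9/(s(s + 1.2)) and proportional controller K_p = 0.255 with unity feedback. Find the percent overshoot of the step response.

9.38%

The closed-loop denominator s² + 1.2s + 0.9945 gives ω_n = √0.9945 = 0.9972 and ζ = 1.2/(2ω_n) = 0.6017.
%OS = 100·exp(−πζ/√(1−ζ²)) = 100·exp(−π·0.6017/√0.638) = 9.38%.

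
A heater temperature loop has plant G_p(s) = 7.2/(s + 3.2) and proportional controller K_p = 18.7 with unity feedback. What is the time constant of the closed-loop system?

τ = 0.00725 s

Closed-loop transfer function: T(s) = K_p·G_p(s)/(1 + K_p·G_p(s)) = 134.6/(s + 3.2 + 134.6) = 134.6/(s + 137.8).
Time constant τ = 1/137.8 = 0.00725 s.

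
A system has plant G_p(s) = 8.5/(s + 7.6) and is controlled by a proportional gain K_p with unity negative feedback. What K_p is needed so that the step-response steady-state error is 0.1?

K_p = 8.05

Steady-state error for a unit step on this type-0 loop is 1/(1 + K_p·G_p(0)).
G_p(0) = 1.118. Require 1/(1 + K_p·1.118) = 0.1, so 1 + 1.118·K_p = 10.
K_p = (10 − 1)/1.118 = 8.05.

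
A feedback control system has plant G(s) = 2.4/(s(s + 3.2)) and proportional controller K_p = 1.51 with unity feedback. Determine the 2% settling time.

Closed-loop characteristic equation: s² + 3.2s + 3.624 = 0, so ω_n = 1.904 rad/s and ζ = 3.2/(2·1.904) = 0.8405.
2% settling time T_s ≈ 4/(ζω_n) = 4/1.6 = 2.5 s.

T_s ≈ 2.5 s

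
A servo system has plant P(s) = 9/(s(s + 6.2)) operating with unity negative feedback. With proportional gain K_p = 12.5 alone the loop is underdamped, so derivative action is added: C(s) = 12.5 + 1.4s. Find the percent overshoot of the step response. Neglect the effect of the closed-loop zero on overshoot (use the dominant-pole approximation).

0.245%

Forward path: (12.5 + 1.4s)·9/(s(s+6.2)). The closed-loop characteristic equation is s² + (6.2 + 9·1.4)s + 9·12.5 = 0.
That is s² + 18.8s + 112.5 = 0, so ω_n = 10.61 rad/s and ζ = 18.8/(2·10.61) = 0.8862.
%OS = 100·exp(−πζ/√(1−ζ²)) = 0.245%.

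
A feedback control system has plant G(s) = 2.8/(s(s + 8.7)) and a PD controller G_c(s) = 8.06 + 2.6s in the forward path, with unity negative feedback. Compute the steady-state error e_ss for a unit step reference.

The open loop G_c(s)G(s) has a pole at the origin (type 1), so the static position error constant is infinite and e_ss = 1/(1+∞) = 0.

0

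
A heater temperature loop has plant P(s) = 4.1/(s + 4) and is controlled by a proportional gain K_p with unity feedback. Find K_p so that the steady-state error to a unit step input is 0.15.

K_p = 5.53

The loop is type 0, so e_ss(step) = 1/(1 + K_pos) with K_pos = K_p·P(0).
P(0) = 1.025. Require 1/(1 + K_p·1.025) = 0.15, so 1 + 1.025·K_p = 6.667.
K_p = (6.667 − 1)/1.025 = 5.53.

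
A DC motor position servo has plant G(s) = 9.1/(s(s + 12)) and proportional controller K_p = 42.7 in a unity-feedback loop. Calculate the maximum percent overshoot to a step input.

The closed-loop denominator s² + 12s + 388.6 gives ω_n = √388.6 = 19.71 and ζ = 12/(2ω_n) = 0.3044.
%OS = 100·exp(−πζ/√(1−ζ²)) = 100·exp(−π·0.3044/√0.9074) = 36.6%.

36.6%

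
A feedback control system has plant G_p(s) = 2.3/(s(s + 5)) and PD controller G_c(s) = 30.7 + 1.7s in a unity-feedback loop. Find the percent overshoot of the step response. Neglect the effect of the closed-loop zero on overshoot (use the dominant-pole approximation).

14%

Forward path: (30.7 + 1.7s)·2.3/(s(s+5)). The closed-loop characteristic equation is s² + (5 + 2.3·1.7)s + 2.3·30.7 = 0.
That is s² + 8.91s + 70.61 = 0, so ω_n = 8.403 rad/s and ζ = 8.91/(2·8.403) = 0.5302.
%OS = 100·exp(−πζ/√(1−ζ²)) = 14%.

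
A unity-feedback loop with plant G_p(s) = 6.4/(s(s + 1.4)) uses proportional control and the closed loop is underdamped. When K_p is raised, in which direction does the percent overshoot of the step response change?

increase

Characteristic equation s² + 1.4s + K_p·6.4 = 0: raising K_p raises ω_n while 2ζω_n = 1.4 is fixed, so ζ falls and overshoot grows.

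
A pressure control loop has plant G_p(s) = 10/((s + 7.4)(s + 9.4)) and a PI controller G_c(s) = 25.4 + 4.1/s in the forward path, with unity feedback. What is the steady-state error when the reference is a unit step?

The open loop G_c(s)G_p(s) has a pole at the origin (type 1), so the static position error constant is infinite and e_ss = 1/(1+∞) = 0.

0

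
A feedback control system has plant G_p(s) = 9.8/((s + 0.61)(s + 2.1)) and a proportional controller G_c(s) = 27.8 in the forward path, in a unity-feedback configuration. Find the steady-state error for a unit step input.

The loop is type 0. Static position error constant K_pos = G_c(0)·G_p(0) = 27.8·7.65 = 212.7.
Steady-state error to a unit step: e_ss = 1/(1+K_pos) = 1/213.7 = 0.00468.

0.00468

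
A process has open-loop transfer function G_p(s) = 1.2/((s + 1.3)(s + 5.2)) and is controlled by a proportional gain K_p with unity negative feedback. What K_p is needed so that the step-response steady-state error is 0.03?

Steady-state error for a unit step on this type-0 loop is 1/(1 + K_p·G_p(0)).
G_p(0) = 0.1775. Require 1/(1 + K_p·0.1775) = 0.03, so 1 + 0.1775·K_p = 33.33.
K_p = (33.33 − 1)/0.1775 = 182.

K_p = 182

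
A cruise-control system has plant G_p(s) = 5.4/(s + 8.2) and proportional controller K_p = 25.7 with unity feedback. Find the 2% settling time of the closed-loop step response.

Closed-loop transfer function: T(s) = K_p·G_p(s)/(1 + K_p·G_p(s)) = 138.8/(s + 8.2 + 138.8) = 138.8/(s + 147).
Time constant τ = 1/147 = 0.006804 s, so the 2% settling time is about 4τ = 0.0272 s.

T_s ≈ 0.0272 s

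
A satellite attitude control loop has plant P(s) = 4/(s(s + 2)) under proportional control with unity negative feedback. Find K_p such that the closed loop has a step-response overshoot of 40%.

From %OS = 100·exp(−πζ/√(1−ζ²)) = 40%, ζ = −ln(0.4)/√(π²+ln²(0.4)) = 0.28.
Characteristic equation s² + 2s + 4K_p = 0 gives ζ = 2/(2√(4K_p)).
Setting ζ = 0.28: √(4K_p) = 2/(2·0.28) = 3.571, so K_p = 12.76/4 = 3.19.

K_p = 3.19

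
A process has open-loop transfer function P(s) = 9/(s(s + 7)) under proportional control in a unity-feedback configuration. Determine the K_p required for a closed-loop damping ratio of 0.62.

K_p = 3.54

Closed-loop characteristic equation: s² + 7s + K_p·9 = 0.
So ω_n = √(9K_p) and 2ζω_n = 7, giving ζ = 7/(2√(9K_p)).
Setting ζ = 0.62: √(9K_p) = 7/(2·0.62) = 5.645, so K_p = 31.87/9 = 3.54.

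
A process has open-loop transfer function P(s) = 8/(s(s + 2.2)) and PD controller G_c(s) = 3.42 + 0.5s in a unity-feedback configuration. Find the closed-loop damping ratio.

Forward path: (3.42 + 0.5s)·8/(s(s+2.2)). The closed-loop characteristic equation is s² + (2.2 + 8·0.5)s + 8·3.42 = 0.
That is s² + 6.2s + 27.36 = 0, so ω_n = 5.231 rad/s and ζ = 6.2/(2·5.231) = 0.5927.

ζ = 0.593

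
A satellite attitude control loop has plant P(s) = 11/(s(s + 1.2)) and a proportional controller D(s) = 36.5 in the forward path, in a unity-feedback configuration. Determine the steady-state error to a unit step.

0

The open loop D(s)P(s) has a pole at the origin (type 1), so the static position error constant is infinite and e_ss = 1/(1+∞) = 0.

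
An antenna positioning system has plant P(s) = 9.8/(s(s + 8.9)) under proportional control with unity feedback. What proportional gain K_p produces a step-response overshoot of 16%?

From %OS = 100·exp(−πζ/√(1−ζ²)) = 16%, ζ = −ln(0.16)/√(π²+ln²(0.16)) = 0.5039.
Characteristic equation s² + 8.9s + 9.8K_p = 0 gives ζ = 8.9/(2√(9.8K_p)).
Setting ζ = 0.5039: √(9.8K_p) = 8.9/(2·0.5039) = 8.832, so K_p = 78/9.8 = 7.96.

K_p = 7.96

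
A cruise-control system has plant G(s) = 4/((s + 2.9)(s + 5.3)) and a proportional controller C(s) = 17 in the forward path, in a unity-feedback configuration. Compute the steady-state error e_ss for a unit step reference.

0.184

The loop is type 0. Static position error constant K_pos = C(0)·G(0) = 17·0.2602 = 4.424.
Steady-state error to a unit step: e_ss = 1/(1+K_pos) = 1/5.424 = 0.184.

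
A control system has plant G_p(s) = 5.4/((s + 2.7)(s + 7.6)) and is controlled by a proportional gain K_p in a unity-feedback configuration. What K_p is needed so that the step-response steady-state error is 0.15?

K_p = 21.5

Steady-state error for a unit step on this type-0 loop is 1/(1 + K_p·G_p(0)).
G_p(0) = 0.2632. Require 1/(1 + K_p·0.2632) = 0.15, so 1 + 0.2632·K_p = 6.667.
K_p = (6.667 − 1)/0.2632 = 21.5.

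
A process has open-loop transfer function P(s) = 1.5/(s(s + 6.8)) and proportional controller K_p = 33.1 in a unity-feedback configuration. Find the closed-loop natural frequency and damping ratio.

ω_n = 7.05 rad/s, ζ = 0.483

The closed-loop denominator is s(s+6.8) + 33.1·1.5 = s² + 6.8s + 49.65.
Matching s² + 2ζω_n s + ω_n²: ω_n = √49.65 = 7.046 rad/s and 2ζω_n = 6.8, so ζ = 6.8/(2·7.046) = 0.483.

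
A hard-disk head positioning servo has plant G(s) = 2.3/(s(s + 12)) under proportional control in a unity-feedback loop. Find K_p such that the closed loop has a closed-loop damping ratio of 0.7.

K_p = 31.9

Closed-loop characteristic equation: s² + 12s + K_p·2.3 = 0.
So ω_n = √(2.3K_p) and 2ζω_n = 12, giving ζ = 12/(2√(2.3K_p)).
Setting ζ = 0.7: √(2.3K_p) = 12/(2·0.7) = 8.571, so K_p = 73.47/2.3 = 31.9.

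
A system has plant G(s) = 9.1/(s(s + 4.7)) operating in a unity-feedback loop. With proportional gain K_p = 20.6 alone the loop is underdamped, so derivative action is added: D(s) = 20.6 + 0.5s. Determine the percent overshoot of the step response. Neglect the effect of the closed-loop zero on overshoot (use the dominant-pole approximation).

32.4%

Forward path: (20.6 + 0.5s)·9.1/(s(s+4.7)). The closed-loop characteristic equation is s² + (4.7 + 9.1·0.5)s + 9.1·20.6 = 0.
That is s² + 9.25s + 187.5 = 0, so ω_n = 13.69 rad/s and ζ = 9.25/(2·13.69) = 0.3378.
%OS = 100·exp(−πζ/√(1−ζ²)) = 32.4%.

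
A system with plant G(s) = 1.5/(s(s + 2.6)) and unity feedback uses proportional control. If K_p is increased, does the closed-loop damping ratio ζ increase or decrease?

decrease

ζ = 2.6/(2√(1.5K_p)); increasing K_p raises the denominator, so ζ falls.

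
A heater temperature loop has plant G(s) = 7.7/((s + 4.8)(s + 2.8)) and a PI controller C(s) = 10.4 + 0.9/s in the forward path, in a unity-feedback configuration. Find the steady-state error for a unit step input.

0

The open loop C(s)G(s) has a pole at the origin (type 1), so the static position error constant is infinite and e_ss = 1/(1+∞) = 0.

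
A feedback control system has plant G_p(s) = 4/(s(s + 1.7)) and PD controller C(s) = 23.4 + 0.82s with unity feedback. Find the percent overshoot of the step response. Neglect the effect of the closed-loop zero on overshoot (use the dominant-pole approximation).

43.3%

Forward path: (23.4 + 0.82s)·4/(s(s+1.7)). The closed-loop characteristic equation is s² + (1.7 + 4·0.82)s + 4·23.4 = 0.
That is s² + 4.98s + 93.6 = 0, so ω_n = 9.675 rad/s and ζ = 4.98/(2·9.675) = 0.2574.
%OS = 100·exp(−πζ/√(1−ζ²)) = 43.3%.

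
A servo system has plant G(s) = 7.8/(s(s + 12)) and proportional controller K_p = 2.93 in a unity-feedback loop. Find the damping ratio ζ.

ζ = 1.26

1 + K_p·G(s) = 0 gives s² + 12s + 22.85 = 0.
Matching s² + 2ζω_n s + ω_n²: ω_n = √22.85 = 4.781 rad/s and 2ζω_n = 12, so ζ = 12/(2·4.781) = 1.26.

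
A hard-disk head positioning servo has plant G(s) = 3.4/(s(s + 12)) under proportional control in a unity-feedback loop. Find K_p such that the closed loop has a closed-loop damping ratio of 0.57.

K_p = 32.6

Closed-loop characteristic equation: s² + 12s + K_p·3.4 = 0.
So ω_n = √(3.4K_p) and 2ζω_n = 12, giving ζ = 12/(2√(3.4K_p)).
Setting ζ = 0.57: √(3.4K_p) = 12/(2·0.57) = 10.53, so K_p = 110.8/3.4 = 32.6.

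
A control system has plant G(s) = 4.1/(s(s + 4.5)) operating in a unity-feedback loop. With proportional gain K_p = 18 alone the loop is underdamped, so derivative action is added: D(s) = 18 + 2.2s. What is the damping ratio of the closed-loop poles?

ζ = 0.787

Forward path: (18 + 2.2s)·4.1/(s(s+4.5)). The closed-loop characteristic equation is s² + (4.5 + 4.1·2.2)s + 4.1·18 = 0.
That is s² + 13.52s + 73.8 = 0, so ω_n = 8.591 rad/s and ζ = 13.52/(2·8.591) = 0.7869.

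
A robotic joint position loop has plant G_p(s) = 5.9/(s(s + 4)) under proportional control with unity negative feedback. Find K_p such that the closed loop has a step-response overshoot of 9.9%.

K_p = 1.93

From %OS = 100·exp(−πζ/√(1−ζ²)) = 9.9%, ζ = −ln(0.099)/√(π²+ln²(0.099)) = 0.5928.
Characteristic equation s² + 4s + 5.9K_p = 0 gives ζ = 4/(2√(5.9K_p)).
Setting ζ = 0.5928: √(5.9K_p) = 4/(2·0.5928) = 3.374, so K_p = 11.38/5.9 = 1.93.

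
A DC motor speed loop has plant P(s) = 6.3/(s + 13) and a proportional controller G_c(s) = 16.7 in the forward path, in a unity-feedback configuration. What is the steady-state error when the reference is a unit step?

0.11

The loop is type 0. Static position error constant K_pos = G_c(0)·P(0) = 16.7·0.4846 = 8.093.
Steady-state error to a unit step: e_ss = 1/(1+K_pos) = 1/9.093 = 0.11.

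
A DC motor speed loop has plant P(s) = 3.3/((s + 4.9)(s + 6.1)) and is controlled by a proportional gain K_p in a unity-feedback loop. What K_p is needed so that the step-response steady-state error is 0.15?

K_p = 51.3

For a type-0 loop with proportional control, e_ss = 1/(1 + K_p·P(0)).
P(0) = 0.1104. Require 1/(1 + K_p·0.1104) = 0.15, so 1 + 0.1104·K_p = 6.667.
K_p = (6.667 − 1)/0.1104 = 51.3.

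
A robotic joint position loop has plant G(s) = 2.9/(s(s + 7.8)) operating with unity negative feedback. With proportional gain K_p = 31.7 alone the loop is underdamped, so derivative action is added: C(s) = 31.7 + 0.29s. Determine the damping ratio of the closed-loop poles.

ζ = 0.451

Forward path: (31.7 + 0.29s)·2.9/(s(s+7.8)). The closed-loop characteristic equation is s² + (7.8 + 2.9·0.29)s + 2.9·31.7 = 0.
That is s² + 8.641s + 91.93 = 0, so ω_n = 9.588 rad/s and ζ = 8.641/(2·9.588) = 0.4506.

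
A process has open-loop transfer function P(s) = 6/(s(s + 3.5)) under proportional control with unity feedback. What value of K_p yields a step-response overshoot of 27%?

From %OS = 100·exp(−πζ/√(1−ζ²)) = 27%, ζ = −ln(0.27)/√(π²+ln²(0.27)) = 0.3847.
Characteristic equation s² + 3.5s + 6K_p = 0 gives ζ = 3.5/(2√(6K_p)).
Setting ζ = 0.3847: √(6K_p) = 3.5/(2·0.3847) = 4.549, so K_p = 20.69/6 = 3.45.

K_p = 3.45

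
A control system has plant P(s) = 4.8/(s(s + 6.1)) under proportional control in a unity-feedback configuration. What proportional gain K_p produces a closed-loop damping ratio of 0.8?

K_p = 3.03

Closed-loop characteristic equation: s² + 6.1s + K_p·4.8 = 0.
So ω_n = √(4.8K_p) and 2ζω_n = 6.1, giving ζ = 6.1/(2√(4.8K_p)).
Setting ζ = 0.8: √(4.8K_p) = 6.1/(2·0.8) = 3.812, so K_p = 14.54/4.8 = 3.03.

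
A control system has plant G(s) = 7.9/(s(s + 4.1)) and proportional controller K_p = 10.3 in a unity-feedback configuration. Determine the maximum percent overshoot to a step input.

Closed-loop characteristic equation: s² + 4.1s + 81.37 = 0, so ω_n = 9.021 rad/s and ζ = 4.1/(2·9.021) = 0.2273.
%OS = 100·exp(−πζ/√(1−ζ²)) = 100·exp(−π·0.2273/√0.9484) = 48%.

48%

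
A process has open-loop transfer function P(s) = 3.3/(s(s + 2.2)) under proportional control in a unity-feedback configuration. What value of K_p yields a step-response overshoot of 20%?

From %OS = 100·exp(−πζ/√(1−ζ²)) = 20%, ζ = −ln(0.2)/√(π²+ln²(0.2)) = 0.4559.
Characteristic equation s² + 2.2s + 3.3K_p = 0 gives ζ = 2.2/(2√(3.3K_p)).
Setting ζ = 0.4559: √(3.3K_p) = 2.2/(2·0.4559) = 2.413, so K_p = 5.82/3.3 = 1.76.

K_p = 1.76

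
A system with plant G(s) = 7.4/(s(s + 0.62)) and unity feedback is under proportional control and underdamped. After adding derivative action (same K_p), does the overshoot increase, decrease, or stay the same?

With PD the characteristic equation becomes s² + (a + K·K_d)s + K·K_p = 0; the damping term grows, ζ rises, overshoot falls.

decrease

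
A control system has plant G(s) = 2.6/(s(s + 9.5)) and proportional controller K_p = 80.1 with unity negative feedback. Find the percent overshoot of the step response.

From 1 + K_pG(s) = 0: s² + 9.5s + 208.3 = 0 ⇒ ω_n = 14.43, ζ = 0.3291.
%OS = 100·exp(−πζ/√(1−ζ²)) = 100·exp(−π·0.3291/√0.8917) = 33.5%.

33.5%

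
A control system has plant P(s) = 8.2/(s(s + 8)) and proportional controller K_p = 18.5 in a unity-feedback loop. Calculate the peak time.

T_p = 0.27 s

From 1 + K_pP(s) = 0: s² + 8s + 151.7 = 0 ⇒ ω_n = 12.32, ζ = 0.3248.
Damped frequency ω_d = ω_n√(1−ζ²) = 11.65 rad/s, so peak time T_p = π/ω_d = 0.27 s.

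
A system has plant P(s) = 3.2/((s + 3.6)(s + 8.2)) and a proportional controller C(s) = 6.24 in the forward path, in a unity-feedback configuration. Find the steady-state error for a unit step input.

0.597

The loop is type 0. Static position error constant K_pos = C(0)·P(0) = 6.24·0.1084 = 0.6764.
Steady-state error to a unit step: e_ss = 1/(1+K_pos) = 1/1.676 = 0.597.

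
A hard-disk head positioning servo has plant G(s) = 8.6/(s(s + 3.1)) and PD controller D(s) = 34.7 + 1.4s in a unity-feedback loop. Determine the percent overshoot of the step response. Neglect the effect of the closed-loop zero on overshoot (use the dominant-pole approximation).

21.6%

Forward path: (34.7 + 1.4s)·8.6/(s(s+3.1)). The closed-loop characteristic equation is s² + (3.1 + 8.6·1.4)s + 8.6·34.7 = 0.
That is s² + 15.14s + 298.4 = 0, so ω_n = 17.27 rad/s and ζ = 15.14/(2·17.27) = 0.4382.
%OS = 100·exp(−πζ/√(1−ζ²)) = 21.6%.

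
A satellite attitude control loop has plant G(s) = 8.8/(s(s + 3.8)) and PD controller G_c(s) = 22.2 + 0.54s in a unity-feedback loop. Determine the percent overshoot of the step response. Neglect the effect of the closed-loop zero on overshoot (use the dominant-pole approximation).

Forward path: (22.2 + 0.54s)·8.8/(s(s+3.8)). The closed-loop characteristic equation is s² + (3.8 + 8.8·0.54)s + 8.8·22.2 = 0.
That is s² + 8.552s + 195.4 = 0, so ω_n = 13.98 rad/s and ζ = 8.552/(2·13.98) = 0.3059.
%OS = 100·exp(−πζ/√(1−ζ²)) = 36.4%.

36.4%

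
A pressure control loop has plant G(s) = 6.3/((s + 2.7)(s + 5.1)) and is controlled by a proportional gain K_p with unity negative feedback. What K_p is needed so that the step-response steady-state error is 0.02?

K_p = 107

For a type-0 loop with proportional control, e_ss = 1/(1 + K_p·G(0)).
G(0) = 0.4575. Require 1/(1 + K_p·0.4575) = 0.02, so 1 + 0.4575·K_p = 50.
K_p = (50 − 1)/0.4575 = 107.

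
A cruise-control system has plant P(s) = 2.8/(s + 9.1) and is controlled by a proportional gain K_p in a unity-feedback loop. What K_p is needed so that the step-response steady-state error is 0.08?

K_p = 37.4

The loop is type 0, so e_ss(step) = 1/(1 + K_pos) with K_pos = K_p·P(0).
P(0) = 0.3077. Require 1/(1 + K_p·0.3077) = 0.08, so 1 + 0.3077·K_p = 12.5.
K_p = (12.5 − 1)/0.3077 = 37.4.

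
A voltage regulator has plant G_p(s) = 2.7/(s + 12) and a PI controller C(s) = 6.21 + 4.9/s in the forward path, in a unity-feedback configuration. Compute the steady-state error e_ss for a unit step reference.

0

The open loop C(s)G_p(s) has a pole at the origin (type 1), so the static position error constant is infinite and e_ss = 1/(1+∞) = 0.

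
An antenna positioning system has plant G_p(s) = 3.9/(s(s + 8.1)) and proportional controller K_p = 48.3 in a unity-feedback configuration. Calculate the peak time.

T_p = 0.24 s

The closed-loop denominator s² + 8.1s + 188.4 gives ω_n = √188.4 = 13.72 and ζ = 8.1/(2ω_n) = 0.2951.
Damped frequency ω_d = ω_n√(1−ζ²) = 13.11 rad/s, so peak time T_p = π/ω_d = 0.24 s.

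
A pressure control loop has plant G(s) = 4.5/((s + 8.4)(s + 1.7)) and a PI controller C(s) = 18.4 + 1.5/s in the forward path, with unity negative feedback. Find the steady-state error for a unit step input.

The open loop C(s)G(s) has a pole at the origin (type 1), so the static position error constant is infinite and e_ss = 1/(1+∞) = 0.

0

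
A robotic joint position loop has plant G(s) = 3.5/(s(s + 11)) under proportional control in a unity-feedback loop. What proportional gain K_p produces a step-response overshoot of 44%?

K_p = 135

From %OS = 100·exp(−πζ/√(1−ζ²)) = 44%, ζ = −ln(0.44)/√(π²+ln²(0.44)) = 0.2528.
Characteristic equation s² + 11s + 3.5K_p = 0 gives ζ = 11/(2√(3.5K_p)).
Setting ζ = 0.2528: √(3.5K_p) = 11/(2·0.2528) = 21.75, so K_p = 473.2/3.5 = 135.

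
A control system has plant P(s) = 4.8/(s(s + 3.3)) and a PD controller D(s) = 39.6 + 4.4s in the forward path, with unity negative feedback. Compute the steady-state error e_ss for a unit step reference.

The open loop D(s)P(s) has a pole at the origin (type 1), so the static position error constant is infinite and e_ss = 1/(1+∞) = 0.

0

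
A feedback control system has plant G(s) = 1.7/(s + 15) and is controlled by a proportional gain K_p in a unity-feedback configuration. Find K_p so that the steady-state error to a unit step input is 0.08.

K_p = 101

For a type-0 loop with proportional control, e_ss = 1/(1 + K_p·G(0)).
G(0) = 0.1133. Require 1/(1 + K_p·0.1133) = 0.08, so 1 + 0.1133·K_p = 12.5.
K_p = (12.5 − 1)/0.1133 = 101.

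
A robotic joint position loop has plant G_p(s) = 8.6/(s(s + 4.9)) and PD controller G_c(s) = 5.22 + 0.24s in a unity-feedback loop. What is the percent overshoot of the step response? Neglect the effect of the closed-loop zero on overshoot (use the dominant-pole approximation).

Forward path: (5.22 + 0.24s)·8.6/(s(s+4.9)). The closed-loop characteristic equation is s² + (4.9 + 8.6·0.24)s + 8.6·5.22 = 0.
That is s² + 6.964s + 44.89 = 0, so ω_n = 6.7 rad/s and ζ = 6.964/(2·6.7) = 0.5197.
%OS = 100·exp(−πζ/√(1−ζ²)) = 14.8%.

14.8%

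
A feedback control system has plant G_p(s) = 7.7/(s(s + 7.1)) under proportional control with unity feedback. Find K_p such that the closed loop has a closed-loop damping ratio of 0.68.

Closed-loop characteristic equation: s² + 7.1s + K_p·7.7 = 0.
So ω_n = √(7.7K_p) and 2ζω_n = 7.1, giving ζ = 7.1/(2√(7.7K_p)).
Setting ζ = 0.68: √(7.7K_p) = 7.1/(2·0.68) = 5.221, so K_p = 27.25/7.7 = 3.54.

K_p = 3.54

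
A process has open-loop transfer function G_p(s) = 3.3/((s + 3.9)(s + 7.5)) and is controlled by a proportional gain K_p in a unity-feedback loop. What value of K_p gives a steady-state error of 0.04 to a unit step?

K_p = 213

Steady-state error for a unit step on this type-0 loop is 1/(1 + K_p·G_p(0)).
G_p(0) = 0.1128. Require 1/(1 + K_p·0.1128) = 0.04, so 1 + 0.1128·K_p = 25.
K_p = (25 − 1)/0.1128 = 213.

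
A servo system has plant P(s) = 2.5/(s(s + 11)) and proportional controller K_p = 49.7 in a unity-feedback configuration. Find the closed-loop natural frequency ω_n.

ω_n = 11.1 rad/s

With unity feedback the closed-loop characteristic equation is s² + 11s + 49.7·2.5 = s² + 11s + 124.2 = 0.
Matching s² + 2ζω_n s + ω_n²: ω_n = √124.2 = 11.15 rad/s and 2ζω_n = 11, so ζ = 11/(2·11.15) = 0.493.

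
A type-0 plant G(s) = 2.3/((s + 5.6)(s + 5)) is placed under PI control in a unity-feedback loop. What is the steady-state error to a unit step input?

The PI controller's integrator makes the forward path type 1, so e_ss to a step is zero.

0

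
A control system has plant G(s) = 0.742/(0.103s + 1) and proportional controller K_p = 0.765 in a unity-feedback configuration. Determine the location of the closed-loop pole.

s = -15.22

Closed loop: T(s) = K_p·G/(1+K_p·G) = 0.5676/(0.103s + 1 + 0.5676), with pole at s = −(1 + 0.5676)/0.103 = −15.22.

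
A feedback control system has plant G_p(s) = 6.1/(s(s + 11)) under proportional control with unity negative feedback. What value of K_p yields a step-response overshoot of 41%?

K_p = 66.5

From %OS = 100·exp(−πζ/√(1−ζ²)) = 41%, ζ = −ln(0.41)/√(π²+ln²(0.41)) = 0.273.
Characteristic equation s² + 11s + 6.1K_p = 0 gives ζ = 11/(2√(6.1K_p)).
Setting ζ = 0.273: √(6.1K_p) = 11/(2·0.273) = 20.14, so K_p = 405.8/6.1 = 66.5.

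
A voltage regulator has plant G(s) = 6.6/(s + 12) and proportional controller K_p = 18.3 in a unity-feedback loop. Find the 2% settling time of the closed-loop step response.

T_s ≈ 0.0301 s

Closed-loop transfer function: T(s) = K_p·G(s)/(1 + K_p·G(s)) = 120.8/(s + 12 + 120.8) = 120.8/(s + 132.8).
Time constant τ = 1/132.8 = 0.007531 s, so the 2% settling time is about 4τ = 0.0301 s.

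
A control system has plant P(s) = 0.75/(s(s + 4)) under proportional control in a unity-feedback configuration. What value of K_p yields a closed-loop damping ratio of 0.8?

Closed-loop characteristic equation: s² + 4s + K_p·0.75 = 0.
So ω_n = √(0.75K_p) and 2ζω_n = 4, giving ζ = 4/(2√(0.75K_p)).
Setting ζ = 0.8: √(0.75K_p) = 4/(2·0.8) = 2.5, so K_p = 6.25/0.75 = 8.33.

K_p = 8.33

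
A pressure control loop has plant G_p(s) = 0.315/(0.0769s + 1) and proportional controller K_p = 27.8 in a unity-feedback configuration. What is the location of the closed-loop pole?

s = -126.9

Closed loop: T(s) = K_p·G_p/(1+K_p·G_p) = 8.757/(0.0769s + 1 + 8.757), with pole at s = −(1 + 8.757)/0.0769 = −126.9.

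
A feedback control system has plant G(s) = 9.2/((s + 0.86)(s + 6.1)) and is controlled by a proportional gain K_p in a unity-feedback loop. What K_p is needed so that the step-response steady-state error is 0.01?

K_p = 56.5

For a type-0 loop with proportional control, e_ss = 1/(1 + K_p·G(0)).
G(0) = 1.754. Require 1/(1 + K_p·1.754) = 0.01, so 1 + 1.754·K_p = 100.
K_p = (100 − 1)/1.754 = 56.5.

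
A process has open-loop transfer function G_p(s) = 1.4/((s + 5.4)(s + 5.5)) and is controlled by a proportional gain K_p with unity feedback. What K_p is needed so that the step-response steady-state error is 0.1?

For a type-0 loop with proportional control, e_ss = 1/(1 + K_p·G_p(0)).
G_p(0) = 0.04714. Require 1/(1 + K_p·0.04714) = 0.1, so 1 + 0.04714·K_p = 10.
K_p = (10 − 1)/0.04714 = 191.

K_p = 191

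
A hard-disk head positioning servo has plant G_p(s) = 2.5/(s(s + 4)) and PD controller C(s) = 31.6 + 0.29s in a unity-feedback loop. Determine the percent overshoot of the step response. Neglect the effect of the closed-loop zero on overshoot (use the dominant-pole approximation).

Forward path: (31.6 + 0.29s)·2.5/(s(s+4)). The closed-loop characteristic equation is s² + (4 + 2.5·0.29)s + 2.5·31.6 = 0.
That is s² + 4.725s + 79 = 0, so ω_n = 8.888 rad/s and ζ = 4.725/(2·8.888) = 0.2658.
%OS = 100·exp(−πζ/√(1−ζ²)) = 42.1%.

42.1%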